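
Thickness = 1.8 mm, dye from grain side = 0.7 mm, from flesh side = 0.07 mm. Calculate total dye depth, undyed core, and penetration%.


Total dyed = 0.7 + 0.07 = 0.77 mm
Undyed core = 1.8 - 0.77 = 1.03 mm
Penetration = 0.77 / 1.8 x 100 = 42.8%


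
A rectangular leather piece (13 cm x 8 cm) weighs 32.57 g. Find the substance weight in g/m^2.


3131.7 g/m^2

Area = 13 x 8 = 104 cm^2
SW = 32.57 / 104 x 10000 = 3131.7 g/m^2


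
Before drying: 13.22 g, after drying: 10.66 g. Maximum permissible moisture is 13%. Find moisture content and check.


MC = (13.22 - 10.66) / 13.22 x 100 = 19.4%
Maximum: 13%
Acceptable: No


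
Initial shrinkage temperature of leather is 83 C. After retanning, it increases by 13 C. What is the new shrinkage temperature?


96 C

New Ts = 83 + 13 = 96 C


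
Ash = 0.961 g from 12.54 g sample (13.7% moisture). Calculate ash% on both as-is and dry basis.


As-is ash% = 0.961 / 12.54 x 100 = 7.66%
Dry mass = 12.54 x (100 - 13.7) / 100 = 10.82202 g
Dry-basis ash% = 0.961 / 10.82202 x 100 = 8.88%


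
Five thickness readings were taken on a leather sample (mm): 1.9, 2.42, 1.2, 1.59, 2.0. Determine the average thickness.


1.82 mm

Sum = 1.9 + 2.42 + 1.2 + 1.59 + 2.0 = 9.11
Average = 9.11 / 5 = 1.82 mm


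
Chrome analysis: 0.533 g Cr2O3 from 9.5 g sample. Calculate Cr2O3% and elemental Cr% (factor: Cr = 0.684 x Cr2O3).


Cr2O3% = 0.533 / 9.5 x 100 = 5.61%
Cr% = 5.61 x 0.684 = 3.84%


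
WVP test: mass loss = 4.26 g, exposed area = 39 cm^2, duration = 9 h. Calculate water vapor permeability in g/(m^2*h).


WVP = mass_loss / (area x time) x 10000
WVP = 4.26 / (39 x 9) x 10000
WVP = 4.26 / 351 x 10000 = 121.37 g/(m^2*h)


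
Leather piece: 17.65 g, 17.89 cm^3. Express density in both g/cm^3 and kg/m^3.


Density = 17.65 / 17.89 = 0.987 g/cm^3
Convert: 0.987 x 1000 = 987 kg/m^3


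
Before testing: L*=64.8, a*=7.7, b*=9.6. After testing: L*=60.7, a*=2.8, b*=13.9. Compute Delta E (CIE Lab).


Delta E = 7.70

dL = 60.7 - 64.8 = -4.1
da = 2.8 - 7.7 = -4.9
db = 13.9 - 9.6 = 4.3
dE = sqrt((-4.1)^2 + (-4.9)^2 + (4.3)^2) = 7.70


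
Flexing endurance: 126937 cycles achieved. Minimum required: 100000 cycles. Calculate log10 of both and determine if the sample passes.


log10(126937) = 5.10
log10(100000) = 5.00
Passes: Yes


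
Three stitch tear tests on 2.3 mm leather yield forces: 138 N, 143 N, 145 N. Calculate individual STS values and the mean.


STS1 = 138 / 2.3 = 60.0 N/mm
STS2 = 143 / 2.3 = 62.2 N/mm
STS3 = 145 / 2.3 = 63.0 N/mm
Mean = (60.0 + 62.2 + 63.0) / 3 = 61.7 N/mm


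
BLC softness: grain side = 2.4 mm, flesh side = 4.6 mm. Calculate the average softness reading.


Average = (2.4 + 4.6) / 2
Average = 3.50 mm


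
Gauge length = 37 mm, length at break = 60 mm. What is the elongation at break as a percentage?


62.2%


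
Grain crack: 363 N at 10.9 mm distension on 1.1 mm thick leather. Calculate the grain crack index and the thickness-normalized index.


Crack index = 363 / 10.9 = 33.3 N/mm
Normalized = 33.3 / 1.1 = 30.3 N/mm per mm


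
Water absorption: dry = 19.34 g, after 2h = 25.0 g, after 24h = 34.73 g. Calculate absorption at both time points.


WA (2h) = (25.0 - 19.34) / 19.34 x 100 = 29.3%
WA (24h) = (34.73 - 19.34) / 19.34 x 100 = 79.6%


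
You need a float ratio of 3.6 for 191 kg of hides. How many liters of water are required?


Water = hide weight x target ratio
Water = 191 x 3.6 = 687.6 L


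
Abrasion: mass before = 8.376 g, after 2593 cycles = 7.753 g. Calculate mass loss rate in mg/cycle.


0.240 mg/cycle


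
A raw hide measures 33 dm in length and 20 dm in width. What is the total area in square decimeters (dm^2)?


Area = length x width
Area = 33 x 20 = 660 dm^2


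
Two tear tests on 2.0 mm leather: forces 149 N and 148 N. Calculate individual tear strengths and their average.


Tear 1 = 149 / 2.0 = 74.5 N/mm
Tear 2 = 148 / 2.0 = 74.0 N/mm
Average = (74.5 + 74.0) / 2 = 74.3 N/mm


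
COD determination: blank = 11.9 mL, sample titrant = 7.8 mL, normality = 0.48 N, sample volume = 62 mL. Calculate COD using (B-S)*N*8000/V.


253.9 mg/L

COD = (11.9 - 7.8) x 0.48 x 8000 / 62
COD = 4.1 x 0.48 x 8000 / 62
COD = 253.9 mg/L


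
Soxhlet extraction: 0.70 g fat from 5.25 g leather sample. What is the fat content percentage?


13.3%

Fat content = 0.70 / 5.25 x 100
Fat = 13.3%


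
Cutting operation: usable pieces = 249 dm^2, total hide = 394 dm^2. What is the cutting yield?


Yield = usable / total x 100
Yield = 249 / 394 x 100 = 63.2%


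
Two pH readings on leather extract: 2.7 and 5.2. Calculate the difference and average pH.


Difference = |2.7 - 5.2| = 2.5
Average = (2.7 + 5.2) / 2 = 3.95


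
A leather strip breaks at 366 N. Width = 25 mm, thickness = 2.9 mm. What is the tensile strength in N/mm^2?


Cross-sectional area = 25 x 2.9 = 72.5 mm^2
Tensile strength = 366 / 72.5 = 5.05 N/mm^2


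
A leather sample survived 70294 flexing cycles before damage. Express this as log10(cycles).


4.85

log10(70294) = 4.85


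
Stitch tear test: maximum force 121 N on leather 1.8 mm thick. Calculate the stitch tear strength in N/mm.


67.2 N/mm

Stitch tear strength = force / thickness
STS = 121 / 1.8 = 67.2 N/mm


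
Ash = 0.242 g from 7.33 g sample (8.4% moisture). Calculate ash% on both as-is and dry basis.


As-is ash% = 0.242 / 7.33 x 100 = 3.30%
Dry mass = 7.33 x (100 - 8.4) / 100 = 6.71428 g
Dry-basis ash% = 0.242 / 6.71428 x 100 = 3.60%


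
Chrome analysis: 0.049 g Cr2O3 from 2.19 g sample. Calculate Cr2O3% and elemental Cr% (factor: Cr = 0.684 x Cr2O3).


Cr2O3 = 2.24%
Cr = 1.53%

Cr2O3% = 0.049 / 2.19 x 100 = 2.24%
Cr% = 2.24 x 0.684 = 1.53%


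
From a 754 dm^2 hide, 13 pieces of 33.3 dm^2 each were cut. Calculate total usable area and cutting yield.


Usable area = 432.9 dm^2
Yield = 57.4%


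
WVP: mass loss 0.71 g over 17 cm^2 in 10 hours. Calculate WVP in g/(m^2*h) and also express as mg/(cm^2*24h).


WVP = 41.76 g/(m^2*h)
Daily rate = 100.24 mg/(cm^2*24h)


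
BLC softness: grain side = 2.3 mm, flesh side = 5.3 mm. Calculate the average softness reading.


Average = (2.3 + 5.3) / 2
Average = 3.80 mm


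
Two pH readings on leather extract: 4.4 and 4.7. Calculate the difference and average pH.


Difference = 0.3
Average pH = 4.55

Difference = |4.4 - 4.7| = 0.3
Average = (4.4 + 4.7) / 2 = 4.55


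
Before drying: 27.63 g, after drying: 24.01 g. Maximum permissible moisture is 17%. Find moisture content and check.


Moisture content = 13.1%
Acceptable: Yes


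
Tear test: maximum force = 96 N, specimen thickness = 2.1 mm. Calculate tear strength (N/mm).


45.7 N/mm


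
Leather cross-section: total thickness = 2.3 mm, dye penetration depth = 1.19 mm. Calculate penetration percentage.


Penetration% = 1.19 / 2.3 x 100
Penetration = 51.7%


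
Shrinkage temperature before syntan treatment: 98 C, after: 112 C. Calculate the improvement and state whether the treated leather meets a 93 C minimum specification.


Improvement = 14 C
Meets 93 C spec: Yes

Improvement = 112 - 98 = 14 C
Spec check: 112 C >= 93 C? Yes


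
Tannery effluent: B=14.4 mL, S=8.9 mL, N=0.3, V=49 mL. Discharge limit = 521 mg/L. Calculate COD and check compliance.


COD = 269.4 mg/L
Compliant: Yes

COD = (14.4 - 8.9) x 0.3 x 8000 / 49 = 269.4 mg/L
Limit: 521 mg/L
Compliant: Yes


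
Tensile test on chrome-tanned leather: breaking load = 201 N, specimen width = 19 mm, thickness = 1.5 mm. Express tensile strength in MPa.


Cross-section = 19 x 1.5 = 28.5 mm^2
TS = 201 / 28.5 = 7.05 MPa
(1 N/mm^2 = 1 MPa)


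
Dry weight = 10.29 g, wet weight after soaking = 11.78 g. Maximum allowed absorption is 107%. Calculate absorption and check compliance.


WA = (11.78 - 10.29) / 10.29 x 100 = 14.5%
Maximum allowed: 107%
Compliant: Yes


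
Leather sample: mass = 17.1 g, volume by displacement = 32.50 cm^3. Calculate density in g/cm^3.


Density = mass / volume
Density = 17.1 / 32.50 = 0.526 g/cm^3


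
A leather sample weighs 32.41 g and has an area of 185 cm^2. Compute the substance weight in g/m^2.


1751.9 g/m^2

Substance weight = mass / area x 10000
SW = 32.41 / 185 x 10000
SW = 1751.9 g/m^2


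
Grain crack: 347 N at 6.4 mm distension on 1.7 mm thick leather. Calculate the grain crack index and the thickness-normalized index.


Crack index = 54.2 N/mm
Normalized index = 31.9 N/mm per mm

Crack index = 347 / 6.4 = 54.2 N/mm
Normalized = 54.2 / 1.7 = 31.9 N/mm per mm


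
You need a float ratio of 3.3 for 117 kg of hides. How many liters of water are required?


Water = hide weight x target ratio
Water = 117 x 3.3 = 386.1 L


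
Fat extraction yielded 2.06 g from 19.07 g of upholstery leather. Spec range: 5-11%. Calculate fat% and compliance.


Fat% = 2.06 / 19.07 x 100 = 10.8%
Spec range: 5-11%
Compliant: Yes


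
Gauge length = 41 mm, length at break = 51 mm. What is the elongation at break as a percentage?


24.4%

Extension = 51 - 41 = 10 mm
Elongation = 10 / 41 x 100 = 24.4%


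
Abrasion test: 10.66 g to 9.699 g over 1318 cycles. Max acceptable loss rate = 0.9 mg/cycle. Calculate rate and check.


Loss = 10.66 - 9.699 = 0.961 g
Rate = 0.961 g / 1318 cycles x 1000 = 0.729 mg/cycle
Max = 0.9 mg/cycle
Passes: Yes


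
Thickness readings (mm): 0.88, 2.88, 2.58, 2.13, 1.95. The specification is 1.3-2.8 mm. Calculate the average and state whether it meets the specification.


Average = 2.08 mm
Within specification: Yes


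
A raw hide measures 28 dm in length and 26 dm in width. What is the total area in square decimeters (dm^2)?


Area = length x width
Area = 28 x 26 = 728 dm^2


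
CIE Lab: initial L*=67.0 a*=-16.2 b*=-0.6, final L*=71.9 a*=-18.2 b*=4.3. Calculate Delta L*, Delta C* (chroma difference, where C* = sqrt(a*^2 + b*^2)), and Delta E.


Delta L* = 71.9 - 67.0 = 4.9
C1* = sqrt((-16.2)^2 + (-0.6)^2) = 16.211
C2* = sqrt((-18.2)^2 + (4.3)^2) = 18.701
Delta C* = 18.701 - 16.211 = 2.49
Delta E = sqrt((4.9)^2 + (-2.0)^2 + (4.9)^2) = 7.21


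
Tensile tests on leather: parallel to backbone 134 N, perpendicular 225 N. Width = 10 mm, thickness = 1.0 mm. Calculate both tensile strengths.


Parallel = 13.40 N/mm^2
Perpendicular = 22.50 N/mm^2


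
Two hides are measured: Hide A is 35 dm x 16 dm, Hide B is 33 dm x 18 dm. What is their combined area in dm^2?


Hide A area = 35 x 16 = 560 dm^2
Hide B area = 33 x 18 = 594 dm^2
Total = 560 + 594 = 1154 dm^2


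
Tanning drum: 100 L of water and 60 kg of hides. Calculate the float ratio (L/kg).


Float ratio = water / hide weight
Ratio = 100 / 60 = 1.7


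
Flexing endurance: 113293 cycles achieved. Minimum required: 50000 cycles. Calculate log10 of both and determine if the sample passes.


Achieved: log10 = 5.05
Required: log10 = 4.70
Passes: Yes


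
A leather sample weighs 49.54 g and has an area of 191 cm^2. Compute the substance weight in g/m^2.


2593.7 g/m^2


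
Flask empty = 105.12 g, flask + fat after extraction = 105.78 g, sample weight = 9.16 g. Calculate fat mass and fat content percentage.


Fat mass = 105.78 - 105.12 = 0.66 g
Fat% = 0.66 / 9.16 x 100 = 7.2%


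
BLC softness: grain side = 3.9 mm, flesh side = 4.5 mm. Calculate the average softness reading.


4.20 mm

Average = (3.9 + 4.5) / 2
Average = 4.20 mm


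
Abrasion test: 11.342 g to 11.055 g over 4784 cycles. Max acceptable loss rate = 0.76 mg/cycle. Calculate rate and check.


Rate = 0.060 mg/cycle
Passes: Yes


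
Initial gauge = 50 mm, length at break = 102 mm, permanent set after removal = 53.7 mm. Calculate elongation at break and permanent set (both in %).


Elongation at break = (102 - 50) / 50 x 100 = 104.0%
Permanent set = (53.7 - 50) / 50 x 100 = 7.4%


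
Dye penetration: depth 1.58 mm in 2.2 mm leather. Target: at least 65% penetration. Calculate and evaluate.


Penetration = 1.58 / 2.2 x 100 = 71.8%
Target: 65%
Meets target: Yes


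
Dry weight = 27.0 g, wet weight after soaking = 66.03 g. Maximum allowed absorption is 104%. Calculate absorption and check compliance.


WA = (66.03 - 27.0) / 27.0 x 100 = 144.6%
Maximum allowed: 104%
Compliant: No


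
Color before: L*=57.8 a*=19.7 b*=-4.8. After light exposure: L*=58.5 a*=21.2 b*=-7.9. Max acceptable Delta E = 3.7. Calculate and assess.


Delta E = 3.51
Passes: Yes

dL = 0.7, da = 1.5, db = -3.1
dE = sqrt((0.7)^2 + (1.5)^2 + (-3.1)^2) = 3.51
Max = 3.7
Passes: Yes


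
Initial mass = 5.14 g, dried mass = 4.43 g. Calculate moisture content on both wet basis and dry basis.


Wet basis = 13.8%
Dry basis = 16.0%

Moisture lost = 5.14 - 4.43 = 0.71 g
Wet basis MC = 0.71 / 5.14 x 100 = 13.8%
Dry basis MC = 0.71 / 4.43 x 100 = 16.0%


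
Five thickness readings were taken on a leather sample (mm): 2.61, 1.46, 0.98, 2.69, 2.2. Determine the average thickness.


1.99 mm

Sum = 2.61 + 1.46 + 0.98 + 2.69 + 2.2 = 9.94
Average = 9.94 / 5 = 1.99 mm


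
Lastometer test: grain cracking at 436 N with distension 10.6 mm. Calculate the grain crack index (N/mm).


Grain crack index = force / distension
Index = 436 / 10.6 = 41.1 N/mm


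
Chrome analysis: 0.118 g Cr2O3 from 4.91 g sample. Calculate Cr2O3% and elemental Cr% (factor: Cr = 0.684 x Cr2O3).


Cr2O3 = 2.40%
Cr = 1.64%

Cr2O3% = 0.118 / 4.91 x 100 = 2.40%
Cr% = 2.40 x 0.684 = 1.64%


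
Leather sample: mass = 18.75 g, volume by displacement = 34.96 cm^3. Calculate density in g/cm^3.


Density = mass / volume
Density = 18.75 / 34.96 = 0.536 g/cm^3


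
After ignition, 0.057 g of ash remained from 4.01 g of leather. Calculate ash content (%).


1.42%

Ash% = 0.057 / 4.01 x 100
Ash% = 1.42%


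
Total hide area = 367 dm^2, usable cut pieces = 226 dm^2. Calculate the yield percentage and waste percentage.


Yield = 226 / 367 x 100 = 61.6%
Waste = 367 - 226 = 141 dm^2
Waste% = 100 - 61.6 = 38.4%


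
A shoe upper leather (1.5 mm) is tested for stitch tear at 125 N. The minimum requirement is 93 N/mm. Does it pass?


STS = 125 / 1.5 = 83.3 N/mm
Minimum required: 93 N/mm
Passes: No


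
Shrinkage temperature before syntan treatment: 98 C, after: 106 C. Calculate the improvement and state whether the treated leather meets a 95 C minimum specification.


Improvement = 106 - 98 = 8 C
Spec check: 106 C >= 95 C? Yes


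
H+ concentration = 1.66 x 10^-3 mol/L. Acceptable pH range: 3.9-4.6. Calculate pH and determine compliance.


pH = 2.78
Compliant: No

pH = -log10(1.66 x 10^-3) = 2.78
Range: 3.9 to 4.6
Compliant: No


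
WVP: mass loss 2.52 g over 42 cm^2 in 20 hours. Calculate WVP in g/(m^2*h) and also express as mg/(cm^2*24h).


WVP = 30.00 g/(m^2*h)
Daily rate = 72.00 mg/(cm^2*24h)


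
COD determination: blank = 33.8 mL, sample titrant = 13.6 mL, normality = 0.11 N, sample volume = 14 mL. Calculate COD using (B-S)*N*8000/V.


COD = (33.8 - 13.6) x 0.11 x 8000 / 14
COD = 20.2 x 0.11 x 8000 / 14
COD = 1269.7 mg/L


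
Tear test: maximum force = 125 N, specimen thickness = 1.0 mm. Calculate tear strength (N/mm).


125.0 N/mm

Tear strength = force / thickness
Tear = 125 / 1.0 = 125.0 N/mm


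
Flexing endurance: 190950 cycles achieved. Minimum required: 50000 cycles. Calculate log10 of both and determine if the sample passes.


log10(190950) = 5.28
log10(50000) = 4.70
Passes: Yes


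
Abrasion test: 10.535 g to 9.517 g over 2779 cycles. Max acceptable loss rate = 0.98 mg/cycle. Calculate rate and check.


Rate = 0.366 mg/cycle
Passes: Yes

Loss = 10.535 - 9.517 = 1.018 g
Rate = 1.018 g / 2779 cycles x 1000 = 0.366 mg/cycle
Max = 0.98 mg/cycle
Passes: Yes


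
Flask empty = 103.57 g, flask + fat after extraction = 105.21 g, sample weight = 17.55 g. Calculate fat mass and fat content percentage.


Fat mass = 105.21 - 103.57 = 1.64 g
Fat% = 1.64 / 17.55 x 100 = 9.3%


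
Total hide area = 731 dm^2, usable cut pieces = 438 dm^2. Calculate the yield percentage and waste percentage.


Yield = 59.9%
Waste = 40.1%

Yield = 438 / 731 x 100 = 59.9%
Waste = 731 - 438 = 293 dm^2
Waste% = 100 - 59.9 = 40.1%


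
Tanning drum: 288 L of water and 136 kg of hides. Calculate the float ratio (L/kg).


2.1

Float ratio = water / hide weight
Ratio = 288 / 136 = 2.1


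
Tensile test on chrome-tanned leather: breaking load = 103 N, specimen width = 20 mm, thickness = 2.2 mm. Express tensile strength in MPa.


2.34 MPa

Cross-section = 20 x 2.2 = 44.0 mm^2
TS = 103 / 44.0 = 2.34 MPa
(1 N/mm^2 = 1 MPa)


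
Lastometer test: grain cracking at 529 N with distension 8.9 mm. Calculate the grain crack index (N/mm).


59.4 N/mm


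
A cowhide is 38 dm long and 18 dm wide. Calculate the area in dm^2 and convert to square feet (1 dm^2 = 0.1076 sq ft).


684 dm^2
73.60 sq ft

Area = 38 x 18 = 684 dm^2
Conversion: 684 x 0.1076 = 73.60 sq ft


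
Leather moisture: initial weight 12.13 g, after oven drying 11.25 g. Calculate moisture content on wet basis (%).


7.3%


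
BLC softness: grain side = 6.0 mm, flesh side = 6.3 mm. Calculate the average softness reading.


Average = (6.0 + 6.3) / 2
Average = 6.15 mm


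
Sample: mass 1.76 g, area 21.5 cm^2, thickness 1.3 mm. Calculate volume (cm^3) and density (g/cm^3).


Volume = 2.795 cm^3
Density = 0.630 g/cm^3

Thickness in cm = 1.3 / 10 = 0.13 cm
Volume = 21.5 x 0.13 = 2.795 cm^3
Density = 1.76 / 2.795 = 0.630 g/cm^3


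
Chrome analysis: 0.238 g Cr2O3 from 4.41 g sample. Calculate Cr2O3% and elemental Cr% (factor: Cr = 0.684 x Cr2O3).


Cr2O3 = 5.40%
Cr = 3.69%

Cr2O3% = 0.238 / 4.41 x 100 = 5.40%
Cr% = 5.40 x 0.684 = 3.69%


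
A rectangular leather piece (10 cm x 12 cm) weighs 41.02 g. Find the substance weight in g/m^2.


3418.3 g/m^2


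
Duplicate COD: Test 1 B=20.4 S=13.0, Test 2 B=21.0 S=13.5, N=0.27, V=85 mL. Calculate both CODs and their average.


COD1 = 188.0 mg/L
COD2 = 190.6 mg/L
Average = 189.3 mg/L

COD1 = (20.4 - 13.0) x 0.27 x 8000 / 85 = 188.0 mg/L
COD2 = (21.0 - 13.5) x 0.27 x 8000 / 85 = 190.6 mg/L
Average = (188.0 + 190.6) / 2 = 189.3 mg/L


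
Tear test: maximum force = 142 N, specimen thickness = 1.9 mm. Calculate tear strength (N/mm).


74.7 N/mm


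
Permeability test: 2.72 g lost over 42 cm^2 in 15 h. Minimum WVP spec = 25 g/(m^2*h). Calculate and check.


WVP = 2.72 / (42 x 15) x 10000 = 43.17 g/(m^2*h)
Minimum: 25 g/(m^2*h)
Meets spec: Yes


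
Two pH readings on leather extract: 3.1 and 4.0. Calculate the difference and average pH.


Difference = |3.1 - 4.0| = 0.9
Average = (3.1 + 4.0) / 2 = 3.55


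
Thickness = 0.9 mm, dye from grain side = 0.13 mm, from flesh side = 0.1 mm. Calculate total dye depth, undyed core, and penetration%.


Total dyed = 0.23 mm
Undyed core = 0.67 mm
Penetration = 25.6%

Total dyed = 0.13 + 0.1 = 0.23 mm
Undyed core = 0.9 - 0.23 = 0.67 mm
Penetration = 0.23 / 0.9 x 100 = 25.6%


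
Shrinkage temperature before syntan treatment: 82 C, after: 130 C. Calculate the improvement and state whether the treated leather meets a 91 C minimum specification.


Improvement = 48 C
Meets 91 C spec: Yes

Improvement = 130 - 82 = 48 C
Spec check: 130 C >= 91 C? Yes


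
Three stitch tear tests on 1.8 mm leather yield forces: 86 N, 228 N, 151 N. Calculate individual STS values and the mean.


STS1 = 86 / 1.8 = 47.8 N/mm
STS2 = 228 / 1.8 = 126.7 N/mm
STS3 = 151 / 1.8 = 83.9 N/mm
Mean = (47.8 + 126.7 + 83.9) / 3 = 86.1 N/mm


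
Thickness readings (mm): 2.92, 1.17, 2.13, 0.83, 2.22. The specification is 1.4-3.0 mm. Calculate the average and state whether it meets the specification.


Sum = 9.27
Average = 9.27 / 5 = 1.85 mm
Specification range: 1.4 to 3.0 mm
Within spec: Yes


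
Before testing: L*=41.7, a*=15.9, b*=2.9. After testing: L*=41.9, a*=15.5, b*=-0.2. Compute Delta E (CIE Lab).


Delta E = 3.13

dL = 41.9 - 41.7 = 0.2
da = 15.5 - 15.9 = -0.4
db = -0.2 - 2.9 = -3.1
dE = sqrt((0.2)^2 + (-0.4)^2 + (-3.1)^2) = 3.13


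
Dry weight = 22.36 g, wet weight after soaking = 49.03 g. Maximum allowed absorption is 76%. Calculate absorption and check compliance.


WA = (49.03 - 22.36) / 22.36 x 100 = 119.3%
Maximum allowed: 76%
Compliant: No


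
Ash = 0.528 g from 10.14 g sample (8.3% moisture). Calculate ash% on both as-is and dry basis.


As-is ash% = 0.528 / 10.14 x 100 = 5.21%
Dry mass = 10.14 x (100 - 8.3) / 100 = 9.29838 g
Dry-basis ash% = 0.528 / 9.29838 x 100 = 5.68%


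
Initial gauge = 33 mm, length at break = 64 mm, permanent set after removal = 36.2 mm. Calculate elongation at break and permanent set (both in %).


Elongation at break = 93.9%
Permanent set = 9.7%


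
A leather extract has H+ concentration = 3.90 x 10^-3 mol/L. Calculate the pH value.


pH = -log10[H+]
pH = -log10(3.90 x 10^-3) = 2.41


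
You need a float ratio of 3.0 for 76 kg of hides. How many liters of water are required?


Water = hide weight x target ratio
Water = 76 x 3.0 = 228.0 L


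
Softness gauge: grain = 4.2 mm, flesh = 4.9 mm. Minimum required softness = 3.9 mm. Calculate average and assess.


Average softness = 4.55 mm
Meets requirement: Yes

Average = (4.2 + 4.9) / 2 = 4.55 mm
Minimum = 3.9 mm
Meets requirement: Yes


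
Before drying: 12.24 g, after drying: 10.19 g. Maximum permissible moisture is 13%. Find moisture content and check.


MC = (12.24 - 10.19) / 12.24 x 100 = 16.7%
Maximum: 13%
Acceptable: No


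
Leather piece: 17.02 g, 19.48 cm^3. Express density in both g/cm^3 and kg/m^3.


Density = 17.02 / 19.48 = 0.874 g/cm^3
Convert: 0.874 x 1000 = 874 kg/m^3


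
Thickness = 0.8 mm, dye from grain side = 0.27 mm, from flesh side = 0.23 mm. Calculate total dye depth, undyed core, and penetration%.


Total dyed = 0.27 + 0.23 = 0.50 mm
Undyed core = 0.8 - 0.50 = 0.30 mm
Penetration = 0.50 / 0.8 x 100 = 62.5%


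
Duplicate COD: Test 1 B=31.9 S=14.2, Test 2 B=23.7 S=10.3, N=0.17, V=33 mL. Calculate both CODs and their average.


COD1 = (31.9 - 14.2) x 0.17 x 8000 / 33 = 729.5 mg/L
COD2 = (23.7 - 10.3) x 0.17 x 8000 / 33 = 552.2 mg/L
Average = (729.5 + 552.2) / 2 = 640.9 mg/L


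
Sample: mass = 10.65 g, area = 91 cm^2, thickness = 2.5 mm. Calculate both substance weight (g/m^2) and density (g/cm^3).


SW = 10.65 / 91 x 10000 = 1170.3 g/m^2
Volume = 91 x 2.5 / 10 = 22.75 cm^3
Density = 10.65 / 22.75 = 0.468 g/cm^3


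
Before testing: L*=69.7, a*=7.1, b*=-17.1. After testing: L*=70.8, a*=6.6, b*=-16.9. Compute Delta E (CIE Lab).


Delta E = 1.22

dL = 70.8 - 69.7 = 1.1
da = 6.6 - 7.1 = -0.5
db = -16.9 - (-17.1) = 0.2
dE = sqrt((1.1)^2 + (-0.5)^2 + (0.2)^2) = 1.22


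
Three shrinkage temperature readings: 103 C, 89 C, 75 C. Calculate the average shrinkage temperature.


Average = (103 + 89 + 75) / 3
Average = 267 / 3 = 89.0 C


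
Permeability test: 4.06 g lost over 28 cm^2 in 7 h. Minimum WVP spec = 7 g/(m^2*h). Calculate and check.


WVP = 207.14 g/(m^2*h)
Meets specification: Yes

WVP = 4.06 / (28 x 7) x 10000 = 207.14 g/(m^2*h)
Minimum: 7 g/(m^2*h)
Meets spec: Yes


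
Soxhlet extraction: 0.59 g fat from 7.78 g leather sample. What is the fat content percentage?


7.6%

Fat content = 0.59 / 7.78 x 100
Fat = 7.6%


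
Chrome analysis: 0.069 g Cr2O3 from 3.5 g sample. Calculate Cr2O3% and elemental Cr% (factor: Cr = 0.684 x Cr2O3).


Cr2O3 = 1.97%
Cr = 1.35%


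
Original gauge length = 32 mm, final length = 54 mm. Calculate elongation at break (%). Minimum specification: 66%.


Elongation = 68.8%
Meets spec: Yes


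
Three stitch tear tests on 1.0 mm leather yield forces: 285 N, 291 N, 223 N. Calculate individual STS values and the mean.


STS1 = 285.0 N/mm
STS2 = 291.0 N/mm
STS3 = 223.0 N/mm
Mean = 266.3 N/mm


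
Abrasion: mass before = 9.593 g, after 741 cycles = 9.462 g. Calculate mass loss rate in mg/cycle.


Mass loss = 9.593 - 9.462 = 0.131 g
Rate = 0.131 / 741 x 1000 = 0.177 mg/cycle


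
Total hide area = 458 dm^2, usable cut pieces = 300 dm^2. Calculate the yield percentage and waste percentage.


Yield = 65.5%
Waste = 34.5%


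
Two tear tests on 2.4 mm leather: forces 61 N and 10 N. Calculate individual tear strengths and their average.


Tear 1 = 25.4 N/mm
Tear 2 = 4.2 N/mm
Average = 14.8 N/mm


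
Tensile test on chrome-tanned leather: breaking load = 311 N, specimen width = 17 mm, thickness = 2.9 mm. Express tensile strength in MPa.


6.31 MPa


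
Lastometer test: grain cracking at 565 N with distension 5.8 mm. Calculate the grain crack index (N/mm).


97.4 N/mm


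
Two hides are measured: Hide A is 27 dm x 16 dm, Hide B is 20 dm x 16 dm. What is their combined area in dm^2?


Hide A area = 27 x 16 = 432 dm^2
Hide B area = 20 x 16 = 320 dm^2
Total = 432 + 320 = 752 dm^2


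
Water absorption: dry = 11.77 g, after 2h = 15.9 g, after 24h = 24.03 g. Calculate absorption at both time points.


2h absorption = 35.1%
24h absorption = 104.2%


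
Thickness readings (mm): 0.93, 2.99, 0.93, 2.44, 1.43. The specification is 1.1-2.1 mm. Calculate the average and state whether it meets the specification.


Average = 1.74 mm
Within specification: Yes


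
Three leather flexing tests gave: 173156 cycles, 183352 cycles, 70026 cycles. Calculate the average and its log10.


Average = 142178 cycles
log10 = 5.15


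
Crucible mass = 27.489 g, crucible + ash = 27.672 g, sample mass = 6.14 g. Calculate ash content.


Ash mass = 0.183 g
Ash content = 2.98%

Ash mass = 27.672 - 27.489 = 0.183 g
Ash% = 0.183 / 6.14 x 100 = 2.98%


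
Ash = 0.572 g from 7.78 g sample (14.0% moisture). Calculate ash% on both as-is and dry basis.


As-is ash = 7.35%
Dry-basis ash = 8.55%

As-is ash% = 0.572 / 7.78 x 100 = 7.35%
Dry mass = 7.78 x (100 - 14.0) / 100 = 6.6908 g
Dry-basis ash% = 0.572 / 6.6908 x 100 = 8.55%


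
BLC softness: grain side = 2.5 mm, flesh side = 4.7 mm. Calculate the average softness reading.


3.60 mm


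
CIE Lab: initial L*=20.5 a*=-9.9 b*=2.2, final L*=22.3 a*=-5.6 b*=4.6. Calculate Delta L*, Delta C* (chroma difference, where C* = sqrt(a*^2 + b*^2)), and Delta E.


Delta L* = 22.3 - 20.5 = 1.8
C1* = sqrt((-9.9)^2 + (2.2)^2) = 10.141
C2* = sqrt((-5.6)^2 + (4.6)^2) = 7.247
Delta C* = 7.247 - 10.141 = -2.89
Delta E = sqrt((1.8)^2 + (4.3)^2 + (2.4)^2) = 5.24


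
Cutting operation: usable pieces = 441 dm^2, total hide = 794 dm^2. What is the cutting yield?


55.5%

Yield = usable / total x 100
Yield = 441 / 794 x 100 = 55.5%


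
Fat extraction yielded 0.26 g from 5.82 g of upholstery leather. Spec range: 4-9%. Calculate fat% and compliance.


Fat content = 4.5%
Compliant: Yes

Fat% = 0.26 / 5.82 x 100 = 4.5%
Spec range: 4-9%
Compliant: Yes


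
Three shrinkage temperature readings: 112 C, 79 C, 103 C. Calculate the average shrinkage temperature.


98.0 C

Average = (112 + 79 + 103) / 3
Average = 294 / 3 = 98.0 C


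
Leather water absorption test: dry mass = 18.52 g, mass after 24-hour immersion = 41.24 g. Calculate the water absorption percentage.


122.7%

Water absorbed = 41.24 - 18.52 = 22.72 g
WA% = 22.72 / 18.52 x 100 = 122.7%


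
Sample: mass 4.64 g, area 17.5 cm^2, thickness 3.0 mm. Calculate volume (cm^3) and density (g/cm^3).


Thickness in cm = 3.0 / 10 = 0.30 cm
Volume = 17.5 x 0.30 = 5.250 cm^3
Density = 4.64 / 5.250 = 0.884 g/cm^3


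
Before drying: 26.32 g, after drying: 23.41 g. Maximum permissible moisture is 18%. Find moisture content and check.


Moisture content = 11.1%
Acceptable: Yes


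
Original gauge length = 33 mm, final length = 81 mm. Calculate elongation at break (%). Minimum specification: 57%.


Elongation = 145.5%
Meets spec: Yes


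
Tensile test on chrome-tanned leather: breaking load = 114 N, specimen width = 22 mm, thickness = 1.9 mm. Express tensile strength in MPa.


Cross-section = 22 x 1.9 = 41.8 mm^2
TS = 114 / 41.8 = 2.73 MPa
(1 N/mm^2 = 1 MPa)


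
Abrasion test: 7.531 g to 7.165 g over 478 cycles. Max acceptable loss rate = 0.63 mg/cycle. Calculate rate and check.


Loss = 7.531 - 7.165 = 0.366 g
Rate = 0.366 g / 478 cycles x 1000 = 0.766 mg/cycle
Max = 0.63 mg/cycle
Passes: No


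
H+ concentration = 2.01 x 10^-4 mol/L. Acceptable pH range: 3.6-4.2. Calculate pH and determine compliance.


pH = 3.70
Compliant: Yes


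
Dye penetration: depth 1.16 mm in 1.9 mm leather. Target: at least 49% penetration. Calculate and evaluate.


Penetration = 61.1%
Meets target: Yes

Penetration = 1.16 / 1.9 x 100 = 61.1%
Target: 49%
Meets target: Yes


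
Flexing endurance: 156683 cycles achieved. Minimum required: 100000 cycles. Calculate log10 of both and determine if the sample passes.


log10(156683) = 5.20
log10(100000) = 5.00
Passes: Yes


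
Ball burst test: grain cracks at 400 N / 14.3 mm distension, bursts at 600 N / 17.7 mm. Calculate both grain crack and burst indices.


Crack index = 28.0 N/mm
Burst index = 33.9 N/mm

Crack index = 400 / 14.3 = 28.0 N/mm
Burst index = 600 / 17.7 = 33.9 N/mm


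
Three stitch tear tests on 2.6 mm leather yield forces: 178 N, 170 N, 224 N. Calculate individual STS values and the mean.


STS1 = 68.5 N/mm
STS2 = 65.4 N/mm
STS3 = 86.2 N/mm
Mean = 73.4 N/mm


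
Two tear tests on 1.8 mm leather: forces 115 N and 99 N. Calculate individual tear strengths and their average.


Tear 1 = 115 / 1.8 = 63.9 N/mm
Tear 2 = 99 / 1.8 = 55.0 N/mm
Average = (63.9 + 55.0) / 2 = 59.5 N/mm


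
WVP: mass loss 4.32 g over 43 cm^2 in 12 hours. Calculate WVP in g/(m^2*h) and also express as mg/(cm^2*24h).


WVP = 83.72 g/(m^2*h)
Daily rate = 200.93 mg/(cm^2*24h)


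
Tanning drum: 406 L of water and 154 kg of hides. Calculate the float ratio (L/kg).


2.6


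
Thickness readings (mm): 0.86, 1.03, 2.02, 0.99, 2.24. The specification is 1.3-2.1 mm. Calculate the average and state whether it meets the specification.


Sum = 7.14
Average = 7.14 / 5 = 1.43 mm
Specification range: 1.3 to 2.1 mm
Within spec: Yes


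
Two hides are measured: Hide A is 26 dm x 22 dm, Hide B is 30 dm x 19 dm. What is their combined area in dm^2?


1142 dm^2

Hide A area = 26 x 22 = 572 dm^2
Hide B area = 30 x 19 = 570 dm^2
Total = 572 + 570 = 1142 dm^2


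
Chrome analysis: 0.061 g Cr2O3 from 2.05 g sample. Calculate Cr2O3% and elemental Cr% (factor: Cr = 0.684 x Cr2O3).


Cr2O3% = 0.061 / 2.05 x 100 = 2.98%
Cr% = 2.98 x 0.684 = 2.04%


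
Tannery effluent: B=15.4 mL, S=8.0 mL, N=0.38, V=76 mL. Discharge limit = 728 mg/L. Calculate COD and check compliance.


COD = 296.0 mg/L
Compliant: Yes

COD = (15.4 - 8.0) x 0.38 x 8000 / 76 = 296.0 mg/L
Limit: 728 mg/L
Compliant: Yes


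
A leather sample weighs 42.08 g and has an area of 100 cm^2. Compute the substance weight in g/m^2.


4208.0 g/m^2

Substance weight = mass / area x 10000
SW = 42.08 / 100 x 10000
SW = 4208.0 g/m^2


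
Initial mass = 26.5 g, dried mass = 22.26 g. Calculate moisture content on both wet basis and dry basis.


Wet basis = 16.0%
Dry basis = 19.0%

Moisture lost = 26.5 - 22.26 = 4.24 g
Wet basis MC = 4.24 / 26.5 x 100 = 16.0%
Dry basis MC = 4.24 / 22.26 x 100 = 19.0%


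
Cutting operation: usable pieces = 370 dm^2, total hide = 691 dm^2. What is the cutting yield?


53.5%

Yield = usable / total x 100
Yield = 370 / 691 x 100 = 53.5%


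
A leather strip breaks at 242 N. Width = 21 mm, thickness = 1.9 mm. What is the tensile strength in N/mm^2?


6.07 N/mm^2

Cross-sectional area = 21 x 1.9 = 39.9 mm^2
Tensile strength = 242 / 39.9 = 6.07 N/mm^2


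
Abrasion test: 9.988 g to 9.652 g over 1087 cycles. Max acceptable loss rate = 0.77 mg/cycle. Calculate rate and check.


Rate = 0.309 mg/cycle
Passes: Yes

Loss = 9.988 - 9.652 = 0.336 g
Rate = 0.336 g / 1087 cycles x 1000 = 0.309 mg/cycle
Max = 0.77 mg/cycle
Passes: Yes


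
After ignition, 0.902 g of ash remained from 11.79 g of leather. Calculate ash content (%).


7.65%

Ash% = 0.902 / 11.79 x 100
Ash% = 7.65%


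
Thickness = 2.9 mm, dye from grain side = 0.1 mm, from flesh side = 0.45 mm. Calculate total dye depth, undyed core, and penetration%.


Total dyed = 0.1 + 0.45 = 0.55 mm
Undyed core = 2.9 - 0.55 = 2.35 mm
Penetration = 0.55 / 2.9 x 100 = 19.0%


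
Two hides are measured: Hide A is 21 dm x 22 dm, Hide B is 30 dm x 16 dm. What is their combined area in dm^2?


Hide A area = 21 x 22 = 462 dm^2
Hide B area = 30 x 16 = 480 dm^2
Total = 462 + 480 = 942 dm^2


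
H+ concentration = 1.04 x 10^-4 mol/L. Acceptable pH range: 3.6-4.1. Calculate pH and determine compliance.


pH = -log10(1.04 x 10^-4) = 3.98
Range: 3.6 to 4.1
Compliant: Yes


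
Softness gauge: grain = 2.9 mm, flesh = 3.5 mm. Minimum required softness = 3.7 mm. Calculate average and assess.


Average softness = 3.20 mm
Meets requirement: No

Average = (2.9 + 3.5) / 2 = 3.20 mm
Minimum = 3.7 mm
Meets requirement: No


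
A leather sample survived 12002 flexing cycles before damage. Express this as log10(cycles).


4.08

log10(12002) = 4.08


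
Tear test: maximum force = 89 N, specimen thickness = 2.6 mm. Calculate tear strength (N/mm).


34.2 N/mm


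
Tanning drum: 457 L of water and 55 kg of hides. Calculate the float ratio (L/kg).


8.3

Float ratio = water / hide weight
Ratio = 457 / 55 = 8.3


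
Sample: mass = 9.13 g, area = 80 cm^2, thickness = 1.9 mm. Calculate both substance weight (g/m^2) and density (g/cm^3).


Substance weight = 1141.3 g/m^2
Density = 0.601 g/cm^3

SW = 9.13 / 80 x 10000 = 1141.3 g/m^2
Volume = 80 x 1.9 / 10 = 15.20 cm^3
Density = 9.13 / 15.20 = 0.601 g/cm^3


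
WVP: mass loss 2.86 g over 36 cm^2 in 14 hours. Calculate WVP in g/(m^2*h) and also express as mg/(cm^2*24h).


WVP = 2.86 / (36 x 14) x 10000 = 56.75 g/(m^2*h)
Mass loss in mg = 2.86 x 1000 = 2860 mg
Per cm^2 per 24h in mg: 2860 x 24 / (36 x 14) = 68640 / 504 = 136.19 mg/(cm^2*24h)


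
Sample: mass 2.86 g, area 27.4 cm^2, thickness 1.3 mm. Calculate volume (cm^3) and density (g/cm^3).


Volume = 3.562 cm^3
Density = 0.803 g/cm^3

Thickness in cm = 1.3 / 10 = 0.13 cm
Volume = 27.4 x 0.13 = 3.562 cm^3
Density = 2.86 / 3.562 = 0.803 g/cm^3


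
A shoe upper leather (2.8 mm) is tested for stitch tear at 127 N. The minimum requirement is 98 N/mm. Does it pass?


STS = 45.4 N/mm
Passes: No

STS = 127 / 2.8 = 45.4 N/mm
Minimum required: 98 N/mm
Passes: No


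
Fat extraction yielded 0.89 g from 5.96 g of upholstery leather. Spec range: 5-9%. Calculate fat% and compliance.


Fat content = 14.9%
Compliant: No

Fat% = 0.89 / 5.96 x 100 = 14.9%
Spec range: 5-9%
Compliant: No


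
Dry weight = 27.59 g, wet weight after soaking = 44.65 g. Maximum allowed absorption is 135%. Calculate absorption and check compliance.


Absorption = 61.8%
Compliant: Yes

WA = (44.65 - 27.59) / 27.59 x 100 = 61.8%
Maximum allowed: 135%
Compliant: Yes


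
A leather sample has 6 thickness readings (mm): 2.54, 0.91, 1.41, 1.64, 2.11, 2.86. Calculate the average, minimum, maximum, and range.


Sum = 11.47
Average = 11.47 / 6 = 1.91 mm
Minimum = 0.91 mm
Maximum = 2.86 mm
Range = 2.86 - 0.91 = 1.95 mm


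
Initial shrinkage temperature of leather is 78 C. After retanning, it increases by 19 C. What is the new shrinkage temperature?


New Ts = 78 + 19 = 97 C


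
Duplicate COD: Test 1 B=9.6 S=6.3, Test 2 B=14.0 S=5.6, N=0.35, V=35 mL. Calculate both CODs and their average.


COD1 = (9.6 - 6.3) x 0.35 x 8000 / 35 = 264.0 mg/L
COD2 = (14.0 - 5.6) x 0.35 x 8000 / 35 = 672.0 mg/L
Average = (264.0 + 672.0) / 2 = 468.0 mg/L


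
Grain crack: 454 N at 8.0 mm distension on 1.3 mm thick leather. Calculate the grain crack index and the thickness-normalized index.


Crack index = 454 / 8.0 = 56.8 N/mm
Normalized = 56.8 / 1.3 = 43.7 N/mm per mm


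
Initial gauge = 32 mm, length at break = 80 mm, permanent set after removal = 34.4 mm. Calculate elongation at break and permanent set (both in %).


Elongation at break = 150.0%
Permanent set = 7.5%


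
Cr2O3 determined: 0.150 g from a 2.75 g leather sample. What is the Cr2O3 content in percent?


Cr2O3% = 0.150 / 2.75 x 100
Cr2O3% = 5.45%


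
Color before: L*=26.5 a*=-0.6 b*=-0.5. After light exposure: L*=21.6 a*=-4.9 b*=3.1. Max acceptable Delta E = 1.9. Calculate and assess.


Delta E = 7.45
Passes: No


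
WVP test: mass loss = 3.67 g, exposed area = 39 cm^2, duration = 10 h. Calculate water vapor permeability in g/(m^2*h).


WVP = mass_loss / (area x time) x 10000
WVP = 3.67 / (39 x 10) x 10000
WVP = 3.67 / 390 x 10000 = 94.10 g/(m^2*h)


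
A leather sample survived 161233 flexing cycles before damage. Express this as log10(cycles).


log10(161233) = 5.21


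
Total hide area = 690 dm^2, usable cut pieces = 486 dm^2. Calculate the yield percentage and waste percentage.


Yield = 70.4%
Waste = 29.6%

Yield = 486 / 690 x 100 = 70.4%
Waste = 690 - 486 = 204 dm^2
Waste% = 100 - 70.4 = 29.6%


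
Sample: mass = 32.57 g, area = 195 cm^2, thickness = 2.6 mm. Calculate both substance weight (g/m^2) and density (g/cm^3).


Substance weight = 1670.3 g/m^2
Density = 0.642 g/cm^3

SW = 32.57 / 195 x 10000 = 1670.3 g/m^2
Volume = 195 x 2.6 / 10 = 50.70 cm^3
Density = 32.57 / 50.70 = 0.642 g/cm^3


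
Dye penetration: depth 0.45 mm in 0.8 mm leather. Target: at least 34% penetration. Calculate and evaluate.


Penetration = 56.3%
Meets target: Yes

Penetration = 0.45 / 0.8 x 100 = 56.3%
Target: 34%
Meets target: Yes


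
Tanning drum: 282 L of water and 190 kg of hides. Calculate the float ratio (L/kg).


1.5


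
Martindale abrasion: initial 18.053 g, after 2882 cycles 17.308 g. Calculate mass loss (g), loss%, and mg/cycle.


Loss = 18.053 - 17.308 = 0.745 g
Loss% = 0.745 / 18.053 x 100 = 4.13%
Rate = 0.745 / 2882 x 1000 = 0.259 mg/cycle


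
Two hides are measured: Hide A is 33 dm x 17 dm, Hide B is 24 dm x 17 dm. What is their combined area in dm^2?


Hide A area = 33 x 17 = 561 dm^2
Hide B area = 24 x 17 = 408 dm^2
Total = 561 + 408 = 969 dm^2


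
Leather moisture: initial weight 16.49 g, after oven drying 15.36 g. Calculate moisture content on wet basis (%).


Moisture = 16.49 - 15.36 = 1.13 g
MC = 1.13 / 16.49 x 100 = 6.9%


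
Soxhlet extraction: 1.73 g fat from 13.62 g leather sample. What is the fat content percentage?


Fat content = 1.73 / 13.62 x 100
Fat = 12.7%


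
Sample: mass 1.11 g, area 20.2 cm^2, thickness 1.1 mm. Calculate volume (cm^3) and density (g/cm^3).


Thickness in cm = 1.1 / 10 = 0.11 cm
Volume = 20.2 x 0.11 = 2.222 cm^3
Density = 1.11 / 2.222 = 0.500 g/cm^3


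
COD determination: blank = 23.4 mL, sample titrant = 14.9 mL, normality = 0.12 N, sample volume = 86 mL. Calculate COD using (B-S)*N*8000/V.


COD = (23.4 - 14.9) x 0.12 x 8000 / 86
COD = 8.5 x 0.12 x 8000 / 86
COD = 94.9 mg/L


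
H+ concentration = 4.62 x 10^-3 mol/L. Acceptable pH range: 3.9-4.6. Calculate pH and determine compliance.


pH = -log10(4.62 x 10^-3) = 2.34
Range: 3.9 to 4.6
Compliant: No


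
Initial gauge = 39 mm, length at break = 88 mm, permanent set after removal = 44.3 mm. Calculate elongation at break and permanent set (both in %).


Elongation at break = 125.6%
Permanent set = 13.6%


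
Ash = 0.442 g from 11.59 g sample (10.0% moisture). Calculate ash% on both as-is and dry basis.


As-is ash = 3.81%
Dry-basis ash = 4.24%

As-is ash% = 0.442 / 11.59 x 100 = 3.81%
Dry mass = 11.59 x (100 - 10.0) / 100 = 10.431 g
Dry-basis ash% = 0.442 / 10.431 x 100 = 4.24%


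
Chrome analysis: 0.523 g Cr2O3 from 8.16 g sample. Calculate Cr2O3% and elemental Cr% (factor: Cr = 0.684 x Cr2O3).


Cr2O3 = 6.41%
Cr = 4.38%
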